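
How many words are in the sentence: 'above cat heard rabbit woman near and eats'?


Counting words by splitting on spaces:
  Word 1: 'above'
  Word 2: 'cat'
  Word 3: 'heard'
  Word 4: 'rabbit'
  Word 5: 'woman'
  Word 6: 'near'
  Word 7: 'and'
  Word 8: 'eats'
Total words: 8

8


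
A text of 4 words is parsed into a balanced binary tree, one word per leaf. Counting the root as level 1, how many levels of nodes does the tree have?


In a balanced binary tree with n leaves the deepest leaf is ceil(log2(n)) edges below the root,
so counting node levels inclusive of root and leaves gives ceil(log2(n)) + 1 levels.
log2(4) = 2.0000
ceil(2.0000) = 2
levels = 2 + 1 = 3

3


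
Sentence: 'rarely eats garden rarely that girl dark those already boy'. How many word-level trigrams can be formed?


Word trigrams from [10] words:
  Trigram 1: (rarely eats garden)
  Trigram 2: (eats garden rarely)
  Trigram 3: (garden rarely that)
  Trigram 4: (rarely that girl)
  Trigram 5: (that girl dark)
  Trigram 6: (girl dark those)
  Trigram 7: (dark those already)
  Trigram 8: (those already boy)
Total word trigrams: 10 - 2 = 8

8


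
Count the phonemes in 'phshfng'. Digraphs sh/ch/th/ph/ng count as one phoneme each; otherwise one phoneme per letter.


Parsing 'phshfng' greedily, digraphs first:
  'ph' -> digraph (1 consonant phoneme) (phonemes so far: 1)
  'sh' -> digraph (1 consonant phoneme) (phonemes so far: 2)
  'f' -> consonant phoneme (phonemes so far: 3)
  'ng' -> digraph (1 consonant phoneme) (phonemes so far: 4)
Total phonemes: 4

4


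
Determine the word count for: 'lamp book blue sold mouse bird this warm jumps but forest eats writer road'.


Counting words by splitting on spaces:
  Word 1: 'lamp'
  Word 2: 'book'
  Word 3: 'blue'
  Word 4: 'sold'
  Word 5: 'mouse'
  Word 6: 'bird'
  Word 7: 'this'
  Word 8: 'warm'
  Word 9: 'jumps'
  Word 10: 'but'
  Word 11: 'forest'
  Word 12: 'eats'
  Word 13: 'writer'
  Word 14: 'road'
Total words: 14

14


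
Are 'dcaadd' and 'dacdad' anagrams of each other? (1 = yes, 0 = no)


Sort characters of 'dcaadd': 'aacddd'
Sort characters of 'dacdad': 'aacddd'
Sorted forms match -> they ARE anagrams
Result: 1

1


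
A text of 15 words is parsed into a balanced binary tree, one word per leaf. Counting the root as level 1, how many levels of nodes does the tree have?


In a balanced binary tree with n leaves the deepest leaf is ceil(log2(n)) edges below the root,
so counting node levels inclusive of root and leaves gives ceil(log2(n)) + 1 levels.
log2(15) = 3.9069
ceil(3.9069) = 4
levels = 4 + 1 = 5

5


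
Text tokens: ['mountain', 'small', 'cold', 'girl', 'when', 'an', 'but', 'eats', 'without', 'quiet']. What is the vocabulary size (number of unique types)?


Listing all tokens and tracking unique types:
  Token 1: 'mountain' -> NEW (unique so far: 1)
  Token 2: 'small' -> NEW (unique so far: 2)
  Token 3: 'cold' -> NEW (unique so far: 3)
  Token 4: 'girl' -> NEW (unique so far: 4)
  Token 5: 'when' -> NEW (unique so far: 5)
  Token 6: 'an' -> NEW (unique so far: 6)
  Token 7: 'but' -> NEW (unique so far: 7)
  Token 8: 'eats' -> NEW (unique so far: 8)
  Token 9: 'without' -> NEW (unique so far: 9)
  Token 10: 'quiet' -> NEW (unique so far: 10)
Unique types: ('an', 'but', 'cold', 'eats', 'girl', 'mountain', 'quiet', 'small', 'when', 'without')
Vocabulary size: 10

10


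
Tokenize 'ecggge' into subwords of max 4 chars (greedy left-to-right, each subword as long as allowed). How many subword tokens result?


'ecggge' has 6 characters.
Chunking with max size 4:
  Chunk 1: 'ecgg' (positions 0-3)
  Chunk 2: 'ge' (positions 4-5)
Total chunks: ceil(6 / 4) = 2

2


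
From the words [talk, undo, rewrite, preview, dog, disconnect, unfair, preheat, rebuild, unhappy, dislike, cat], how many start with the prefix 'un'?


Checking each word for prefix 'un':
  'talk' -> no (count: 0)
  'undo' -> YES, starts with 'un' (count: 1)
  'rewrite' -> no (count: 1)
  'preview' -> no (count: 1)
  'dog' -> no (count: 1)
  'disconnect' -> no (count: 1)
  'unfair' -> YES, starts with 'un' (count: 2)
  'preheat' -> no (count: 2)
  'rebuild' -> no (count: 2)
  'unhappy' -> YES, starts with 'un' (count: 3)
  'dislike' -> no (count: 3)
  'cat' -> no (count: 3)
Total with prefix 'un': 3

3


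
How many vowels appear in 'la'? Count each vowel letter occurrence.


Scanning each character of 'la':
  Position 1: 'l' -> consonant (running count: 0)
  Position 2: 'a' -> vowel (running count: 1)
Total vowels: 1

1


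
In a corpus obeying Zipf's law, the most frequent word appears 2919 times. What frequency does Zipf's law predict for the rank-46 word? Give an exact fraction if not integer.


Zipf's law: freq(rank) = f1 / rank
f1 = 2919, rank = 46
freq = 2919 / 46
GCD(2919, 46) = 1
Simplified: 2919/46

2919/46


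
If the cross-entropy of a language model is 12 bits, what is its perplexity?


Perplexity formula: PP = 2^H
H = 12
PP = 2^12
PP = 2^12 = 4096

4096


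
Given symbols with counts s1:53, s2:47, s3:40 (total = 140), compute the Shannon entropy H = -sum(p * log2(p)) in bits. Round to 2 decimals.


Computing entropy H = -sum(p_i * log2(p_i)):
  s1: p = 53/140 = 0.3786, -p*log2(p) = 0.5305
  s2: p = 47/140 = 0.3357, -p*log2(p) = 0.5286
  s3: p = 40/140 = 0.2857, -p*log2(p) = 0.5164
H = sum of terms = 1.5755
Rounded to 2 decimals: 1.58

1.58


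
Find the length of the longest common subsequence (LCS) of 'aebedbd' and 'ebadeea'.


DP table for LCS of 'aebedbd' and 'ebadeea':
       e  b  a  d  e  e  a
    0  0  0  0  0  0  0  0
  a 0  0  0  1  1  1  1  1
  e 0  1  1  1  1  2  2  2
  b 0  1  2  2  2  2  2  2
  e 0  1  2  2  2  3  3  3
  d 0  1  2  2  3  3  3  3
  b 0  1  2  2  3  3  3  3
  d 0  1  2  2  3  3  3  3
LCS: 'aee'
LCS length = 3

3


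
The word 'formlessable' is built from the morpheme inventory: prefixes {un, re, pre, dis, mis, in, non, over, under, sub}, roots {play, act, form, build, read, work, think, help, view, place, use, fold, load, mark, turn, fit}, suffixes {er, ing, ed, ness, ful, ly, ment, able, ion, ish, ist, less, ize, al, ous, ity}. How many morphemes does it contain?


Segmenting 'formlessable' against the inventory:
  'form' -> root (morpheme 1)
  'less' -> suffix (morpheme 2)
  'able' -> suffix (morpheme 3)
Total morphemes: 3

3


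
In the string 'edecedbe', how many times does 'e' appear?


Scanning 'edecedbe' for 'e':
  Position 0: 'e' -> MATCH (count: 1)
  Position 2: 'e' -> MATCH (count: 2)
  Position 4: 'e' -> MATCH (count: 3)
  Position 7: 'e' -> MATCH (count: 4)
Total occurrences of 'e': 4

4


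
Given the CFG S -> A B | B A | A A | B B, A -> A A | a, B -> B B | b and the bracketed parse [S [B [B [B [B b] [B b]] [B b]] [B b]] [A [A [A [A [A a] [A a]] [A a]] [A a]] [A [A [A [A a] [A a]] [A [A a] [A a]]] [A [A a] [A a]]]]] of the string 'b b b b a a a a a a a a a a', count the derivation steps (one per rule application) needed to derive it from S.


Every bracketed nonterminal node [X ...] in the tree is produced by exactly one rule application.
Reading the tree off as a leftmost derivation:
  Step 1: S  =>  B A   (applied S -> B A)
  Step 2: B A  =>  B B A   (applied B -> B B)
  Step 3: B B A  =>  B B B A   (applied B -> B B)
  Step 4: B B B A  =>  B B B B A   (applied B -> B B)
  Step 5: B B B B A  =>  b B B B A   (applied B -> b)
  Step 6: b B B B A  =>  b b B B A   (applied B -> b)
  Step 7: b b B B A  =>  b b b B A   (applied B -> b)
  Step 8: b b b B A  =>  b b b b A   (applied B -> b)
  Step 9: b b b b A  =>  b b b b A A   (applied A -> A A)
  Step 10: b b b b A A  =>  b b b b A A A   (applied A -> A A)
  Step 11: b b b b A A A  =>  b b b b A A A A   (applied A -> A A)
  Step 12: b b b b A A A A  =>  b b b b A A A A A   (applied A -> A A)
  Step 13: b b b b A A A A A  =>  b b b b a A A A A   (applied A -> a)
  Step 14: b b b b a A A A A  =>  b b b b a a A A A   (applied A -> a)
  Step 15: b b b b a a A A A  =>  b b b b a a a A A   (applied A -> a)
  Step 16: b b b b a a a A A  =>  b b b b a a a a A   (applied A -> a)
  Step 17: b b b b a a a a A  =>  b b b b a a a a A A   (applied A -> A A)
  Step 18: b b b b a a a a A A  =>  b b b b a a a a A A A   (applied A -> A A)
  Step 19: b b b b a a a a A A A  =>  b b b b a a a a A A A A   (applied A -> A A)
  Step 20: b b b b a a a a A A A A  =>  b b b b a a a a a A A A   (applied A -> a)
  Step 21: b b b b a a a a a A A A  =>  b b b b a a a a a a A A   (applied A -> a)
  Step 22: b b b b a a a a a a A A  =>  b b b b a a a a a a A A A   (applied A -> A A)
  Step 23: b b b b a a a a a a A A A  =>  b b b b a a a a a a a A A   (applied A -> a)
  Step 24: b b b b a a a a a a a A A  =>  b b b b a a a a a a a a A   (applied A -> a)
  Step 25: b b b b a a a a a a a a A  =>  b b b b a a a a a a a a A A   (applied A -> A A)
  Step 26: b b b b a a a a a a a a A A  =>  b b b b a a a a a a a a a A   (applied A -> a)
  Step 27: b b b b a a a a a a a a a A  =>  b b b b a a a a a a a a a a   (applied A -> a)
Final yield: b b b b a a a a a a a a a a
Total rewrite steps: 27

27


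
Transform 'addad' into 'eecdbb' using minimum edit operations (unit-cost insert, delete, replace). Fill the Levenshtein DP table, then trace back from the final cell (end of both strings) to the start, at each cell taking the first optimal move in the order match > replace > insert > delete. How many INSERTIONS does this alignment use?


Edit distance = 5. Backtracking from cell (5, 6) with preference match > replace > insert > delete,
then listing the resulting alignment 'addad' -> 'eecdbb' left to right:
  Step 1: insert 'e' [insertion #1]
  Step 2: replace a->e
  Step 3: replace d->c
  Step 4: keep 'd'
  Step 5: replace a->b
  Step 6: replace d->b
Total insertions: 1

1


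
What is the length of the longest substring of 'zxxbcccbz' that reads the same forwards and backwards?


Scanning 'zxxbcccbz' for palindromic substrings.
Substring at positions 3-7: 'bcccb'.
Check: reverse('bcccb') = 'bcccb' -> palindrome confirmed.
Neighbouring characters ('x' / 'z') break symmetry, so it cannot extend further.
No longer palindromic substring exists; longest length = 5

5


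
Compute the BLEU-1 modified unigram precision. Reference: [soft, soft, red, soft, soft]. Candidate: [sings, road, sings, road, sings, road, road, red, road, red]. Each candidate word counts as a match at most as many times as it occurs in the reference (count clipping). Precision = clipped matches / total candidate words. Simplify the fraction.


Reference word counts: {'red': 1, 'soft': 4}
Checking each candidate word (with clipping):
  'sings' -> not in reference -> no match (matches: 0)
  'road' -> not in reference -> no match (matches: 0)
  'sings' -> not in reference -> no match (matches: 0)
  'road' -> not in reference -> no match (matches: 0)
  'sings' -> not in reference -> no match (matches: 0)
  'road' -> not in reference -> no match (matches: 0)
  'road' -> not in reference -> no match (matches: 0)
  'red' -> in reference (ref count 1, used 1/1) -> match (matches: 1)
  'road' -> not in reference -> no match (matches: 1)
  'red' -> ref count 1 already used up (1/1) -> clipped, no match (matches: 1)
Clipped matches: 1, Candidate length: 10
Precision = 1/10

1/10


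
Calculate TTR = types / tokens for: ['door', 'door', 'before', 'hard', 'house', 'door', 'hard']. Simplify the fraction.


Tokens: 7
Unique types: ('before', 'door', 'hard', 'house') = 4
TTR = 4/7
Already in lowest terms.

4/7


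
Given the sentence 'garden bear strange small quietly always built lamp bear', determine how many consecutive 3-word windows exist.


Word trigrams from [9] words:
  Trigram 1: (garden bear strange)
  Trigram 2: (bear strange small)
  Trigram 3: (strange small quietly)
  Trigram 4: (small quietly always)
  Trigram 5: (quietly always built)
  Trigram 6: (always built lamp)
  Trigram 7: (built lamp bear)
Total word trigrams: 9 - 2 = 7

7


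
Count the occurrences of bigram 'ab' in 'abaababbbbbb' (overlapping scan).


Scanning 'abaababbbbbb' for bigram 'ab':
  Position 0: 'ab' -> MATCH
  Position 1: 'ba' -> no
  Position 2: 'aa' -> no
  Position 3: 'ab' -> MATCH
  Position 4: 'ba' -> no
  Position 5: 'ab' -> MATCH
  Position 6: 'bb' -> no
  Position 7: 'bb' -> no
  Position 8: 'bb' -> no
  Position 9: 'bb' -> no
  Position 10: 'bb' -> no
Total matches: 3

3


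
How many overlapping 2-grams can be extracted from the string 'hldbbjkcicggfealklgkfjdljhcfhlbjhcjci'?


String 'hldbbjkcicggfealklgkfjdljhcfhlbjhcjci' has length L = 37.
Number of overlapping n-grams = L - n + 1
Substituting: 37 - 2 + 1 = 36

36


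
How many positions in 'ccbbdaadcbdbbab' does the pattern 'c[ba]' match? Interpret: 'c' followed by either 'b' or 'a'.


Pattern: c[ba] means 'c' followed by either 'b' or 'a'.
Scanning 'ccbbdaadcbdbbab' position-by-position:
  Pos 0: window 'cc' -> no
  Pos 1: window 'cb' -> MATCH
  Pos 2: window 'bb' -> no
  Pos 3: window 'bd' -> no
  Pos 4: window 'da' -> no
  Pos 5: window 'aa' -> no
  Pos 6: window 'ad' -> no
  Pos 7: window 'dc' -> no
  Pos 8: window 'cb' -> MATCH
  Pos 9: window 'bd' -> no
  Pos 10: window 'db' -> no
  Pos 11: window 'bb' -> no
  Pos 12: window 'ba' -> no
  Pos 13: window 'ab' -> no
  Pos 14: window 'b' -> no
Total matches: 2

2


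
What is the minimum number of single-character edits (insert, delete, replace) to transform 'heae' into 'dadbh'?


Building DP table for s1='heae' (len 4) and s2='dadbh' (len 5):
       d  a  d  b  h
    0  1  2  3  4  5
  h 1  1  2  3  4  4
  e 2  2  2  3  4  5
  a 3  3  2  3  4  5
  e 4  4  3  3  4  5
Edit distance = dp[4][5] = 5

5


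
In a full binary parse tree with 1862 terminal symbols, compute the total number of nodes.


Leaf nodes (terminals): 1862
Internal nodes = n - 1 = 1862 - 1 = 1861
Total = leaves + internal = 1862 + 1861 = 3723

3723


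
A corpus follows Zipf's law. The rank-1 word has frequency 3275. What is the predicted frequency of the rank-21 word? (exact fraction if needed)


Zipf's law: freq(rank) = f1 / rank
f1 = 3275, rank = 21
freq = 3275 / 21
GCD(3275, 21) = 1
Simplified: 3275/21

3275/21


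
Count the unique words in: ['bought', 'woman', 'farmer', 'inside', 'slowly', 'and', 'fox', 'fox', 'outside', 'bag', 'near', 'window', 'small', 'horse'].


Listing all tokens and tracking unique types:
  Token 1: 'bought' -> NEW (unique so far: 1)
  Token 2: 'woman' -> NEW (unique so far: 2)
  Token 3: 'farmer' -> NEW (unique so far: 3)
  Token 4: 'inside' -> NEW (unique so far: 4)
  Token 5: 'slowly' -> NEW (unique so far: 5)
  Token 6: 'and' -> NEW (unique so far: 6)
  Token 7: 'fox' -> NEW (unique so far: 7)
  Token 8: 'fox' -> duplicate (unique so far: 7)
  Token 9: 'outside' -> NEW (unique so far: 8)
  Token 10: 'bag' -> NEW (unique so far: 9)
  Token 11: 'near' -> NEW (unique so far: 10)
  Token 12: 'window' -> NEW (unique so far: 11)
  Token 13: 'small' -> NEW (unique so far: 12)
  Token 14: 'horse' -> NEW (unique so far: 13)
Unique types: ('and', 'bag', 'bought', 'farmer', 'fox', 'horse', 'inside', 'near', 'outside', 'slowly', 'small', 'window', 'woman')
Vocabulary size: 13

13


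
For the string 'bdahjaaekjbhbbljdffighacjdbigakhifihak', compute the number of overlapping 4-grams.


String 'bdahjaaekjbhbbljdffighacjdbigakhifihak' has length L = 38.
Number of overlapping n-grams = L - n + 1
Substituting: 38 - 4 + 1 = 35

35


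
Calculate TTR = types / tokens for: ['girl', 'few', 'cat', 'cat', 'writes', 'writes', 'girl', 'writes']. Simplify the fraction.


Tokens: 8
Unique types: ('cat', 'few', 'girl', 'writes') = 4
TTR = 4/8
Simplify: divide both by 4 -> 1/2
TTR = 1/2

1/2


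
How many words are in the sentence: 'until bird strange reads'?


Counting words by splitting on spaces:
  Word 1: 'until'
  Word 2: 'bird'
  Word 3: 'strange'
  Word 4: 'reads'
Total words: 4

4


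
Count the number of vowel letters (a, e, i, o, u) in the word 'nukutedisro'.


Scanning each character of 'nukutedisro':
  Position 1: 'n' -> consonant (running count: 0)
  Position 2: 'u' -> vowel (running count: 1)
  Position 3: 'k' -> consonant (running count: 1)
  Position 4: 'u' -> vowel (running count: 2)
  Position 5: 't' -> consonant (running count: 2)
  Position 6: 'e' -> vowel (running count: 3)
  Position 7: 'd' -> consonant (running count: 3)
  Position 8: 'i' -> vowel (running count: 4)
  Position 9: 's' -> consonant (running count: 4)
  Position 10: 'r' -> consonant (running count: 4)
  Position 11: 'o' -> vowel (running count: 5)
Total vowels: 5

5


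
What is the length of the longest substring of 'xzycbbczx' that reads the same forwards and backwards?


Scanning 'xzycbbczx' for palindromic substrings.
Substring at positions 3-6: 'cbbc'.
Check: reverse('cbbc') = 'cbbc' -> palindrome confirmed.
Neighbouring characters ('y' / 'z') break symmetry, so it cannot extend further.
No longer palindromic substring exists; longest length = 4

4


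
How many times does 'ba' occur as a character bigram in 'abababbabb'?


Scanning 'abababbabb' for bigram 'ba':
  Position 0: 'ab' -> no
  Position 1: 'ba' -> MATCH
  Position 2: 'ab' -> no
  Position 3: 'ba' -> MATCH
  Position 4: 'ab' -> no
  Position 5: 'bb' -> no
  Position 6: 'ba' -> MATCH
  Position 7: 'ab' -> no
  Position 8: 'bb' -> no
Total matches: 3

3


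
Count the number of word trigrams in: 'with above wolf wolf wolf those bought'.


Word trigrams from [7] words:
  Trigram 1: (with above wolf)
  Trigram 2: (above wolf wolf)
  Trigram 3: (wolf wolf wolf)
  Trigram 4: (wolf wolf those)
  Trigram 5: (wolf those bought)
Total word trigrams: 7 - 2 = 5

5


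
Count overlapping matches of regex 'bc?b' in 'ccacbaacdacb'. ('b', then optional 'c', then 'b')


Pattern: bc?b means 'b', then optional 'c', then 'b'.
Scanning 'ccacbaacdacb' position-by-position:
  Pos 0: window 'cca' -> no
  Pos 1: window 'cac' -> no
  Pos 2: window 'acb' -> no
  Pos 3: window 'cba' -> no
  Pos 4: window 'baa' -> no
  Pos 5: window 'aac' -> no
  Pos 6: window 'acd' -> no
  Pos 7: window 'cda' -> no
  Pos 8: window 'dac' -> no
  Pos 9: window 'acb' -> no
  Pos 10: window 'cb' -> no
  Pos 11: window 'b' -> no
Total matches: 0

0


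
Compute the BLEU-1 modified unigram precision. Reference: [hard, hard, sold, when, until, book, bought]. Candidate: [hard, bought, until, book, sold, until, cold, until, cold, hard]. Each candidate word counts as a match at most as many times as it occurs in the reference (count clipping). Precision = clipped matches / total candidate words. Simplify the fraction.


Reference word counts: {'book': 1, 'bought': 1, 'hard': 2, 'sold': 1, 'until': 1, 'when': 1}
Checking each candidate word (with clipping):
  'hard' -> in reference (ref count 2, used 1/2) -> match (matches: 1)
  'bought' -> in reference (ref count 1, used 1/1) -> match (matches: 2)
  'until' -> in reference (ref count 1, used 1/1) -> match (matches: 3)
  'book' -> in reference (ref count 1, used 1/1) -> match (matches: 4)
  'sold' -> in reference (ref count 1, used 1/1) -> match (matches: 5)
  'until' -> ref count 1 already used up (1/1) -> clipped, no match (matches: 5)
  'cold' -> not in reference -> no match (matches: 5)
  'until' -> ref count 1 already used up (1/1) -> clipped, no match (matches: 5)
  'cold' -> not in reference -> no match (matches: 5)
  'hard' -> in reference (ref count 2, used 2/2) -> match (matches: 6)
Clipped matches: 6, Candidate length: 10
Precision = 6/10 = 3/5

3/5


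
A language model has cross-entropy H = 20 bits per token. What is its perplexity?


Perplexity formula: PP = 2^H
H = 20
PP = 2^20
PP = 2^20 = 1048576

1048576


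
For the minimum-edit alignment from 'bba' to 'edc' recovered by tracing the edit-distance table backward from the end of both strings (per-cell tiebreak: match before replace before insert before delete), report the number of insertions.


Edit distance = 3. Backtracking from cell (3, 3) with preference match > replace > insert > delete,
then listing the resulting alignment 'bba' -> 'edc' left to right:
  Step 1: replace b->e
  Step 2: replace b->d
  Step 3: replace a->c
Total insertions: 0

0


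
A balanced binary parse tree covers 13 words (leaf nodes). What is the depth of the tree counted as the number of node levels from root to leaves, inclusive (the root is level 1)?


In a balanced binary tree with n leaves the deepest leaf is ceil(log2(n)) edges below the root,
so counting node levels inclusive of root and leaves gives ceil(log2(n)) + 1 levels.
log2(13) = 3.7004
ceil(3.7004) = 4
levels = 4 + 1 = 5

5


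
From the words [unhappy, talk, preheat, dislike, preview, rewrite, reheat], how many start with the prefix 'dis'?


Checking each word for prefix 'dis':
  'unhappy' -> no (count: 0)
  'talk' -> no (count: 0)
  'preheat' -> no (count: 0)
  'dislike' -> YES, starts with 'dis' (count: 1)
  'preview' -> no (count: 1)
  'rewrite' -> no (count: 1)
  'reheat' -> no (count: 1)
Total with prefix 'dis': 1

1


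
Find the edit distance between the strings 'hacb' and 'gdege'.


Building DP table for s1='hacb' (len 4) and s2='gdege' (len 5):
       g  d  e  g  e
    0  1  2  3  4  5
  h 1  1  2  3  4  5
  a 2  2  2  3  4  5
  c 3  3  3  3  4  5
  b 4  4  4  4  4  5
Edit distance = dp[4][5] = 5

5


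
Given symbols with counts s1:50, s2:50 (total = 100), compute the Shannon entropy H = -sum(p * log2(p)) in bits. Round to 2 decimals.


Computing entropy H = -sum(p_i * log2(p_i)):
  s1: p = 50/100 = 0.5000, -p*log2(p) = 0.5000
  s2: p = 50/100 = 0.5000, -p*log2(p) = 0.5000
H = sum of terms = 1.0000
Rounded to 2 decimals: 1.00

1.00


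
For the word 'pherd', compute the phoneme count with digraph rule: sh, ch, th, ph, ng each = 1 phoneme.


Parsing 'pherd' greedily, digraphs first:
  'ph' -> digraph (1 consonant phoneme) (phonemes so far: 1)
  'e' -> vowel phoneme (phonemes so far: 2)
  'r' -> consonant phoneme (phonemes so far: 3)
  'd' -> consonant phoneme (phonemes so far: 4)
Total phonemes: 4

4


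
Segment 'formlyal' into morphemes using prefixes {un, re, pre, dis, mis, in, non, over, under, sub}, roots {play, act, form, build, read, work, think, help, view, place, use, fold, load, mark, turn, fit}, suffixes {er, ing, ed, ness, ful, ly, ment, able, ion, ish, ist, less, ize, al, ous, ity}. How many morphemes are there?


Segmenting 'formlyal' against the inventory:
  'form' -> root (morpheme 1)
  'ly' -> suffix (morpheme 2)
  'al' -> suffix (morpheme 3)
Total morphemes: 3

3


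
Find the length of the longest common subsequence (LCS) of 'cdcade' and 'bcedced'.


DP table for LCS of 'cdcade' and 'bcedced':
       b  c  e  d  c  e  d
    0  0  0  0  0  0  0  0
  c 0  0  1  1  1  1  1  1
  d 0  0  1  1  2  2  2  2
  c 0  0  1  1  2  3  3  3
  a 0  0  1  1  2  3  3  3
  d 0  0  1  1  2  3  3  4
  e 0  0  1  2  2  3  4  4
LCS: 'cdcd'
LCS length = 4

4


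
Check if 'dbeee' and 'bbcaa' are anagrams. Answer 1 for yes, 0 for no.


Sort characters of 'dbeee': 'bdeee'
Sort characters of 'bbcaa': 'aabbc'
Sorted forms differ -> they are NOT anagrams
Result: 0

0


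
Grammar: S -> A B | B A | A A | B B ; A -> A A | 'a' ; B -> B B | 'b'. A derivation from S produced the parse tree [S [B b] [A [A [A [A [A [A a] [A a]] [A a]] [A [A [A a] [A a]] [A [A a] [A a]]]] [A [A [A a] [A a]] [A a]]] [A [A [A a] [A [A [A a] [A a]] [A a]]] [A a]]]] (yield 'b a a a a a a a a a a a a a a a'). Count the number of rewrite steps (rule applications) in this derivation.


Every bracketed nonterminal node [X ...] in the tree is produced by exactly one rule application.
Reading the tree off as a leftmost derivation:
  Step 1: S  =>  B A   (applied S -> B A)
  Step 2: B A  =>  b A   (applied B -> b)
  Step 3: b A  =>  b A A   (applied A -> A A)
  Step 4: b A A  =>  b A A A   (applied A -> A A)
  Step 5: b A A A  =>  b A A A A   (applied A -> A A)
  Step 6: b A A A A  =>  b A A A A A   (applied A -> A A)
  Step 7: b A A A A A  =>  b A A A A A A   (applied A -> A A)
  Step 8: b A A A A A A  =>  b a A A A A A   (applied A -> a)
  Step 9: b a A A A A A  =>  b a a A A A A   (applied A -> a)
  Step 10: b a a A A A A  =>  b a a a A A A   (applied A -> a)
  Step 11: b a a a A A A  =>  b a a a A A A A   (applied A -> A A)
  Step 12: b a a a A A A A  =>  b a a a A A A A A   (applied A -> A A)
  Step 13: b a a a A A A A A  =>  b a a a a A A A A   (applied A -> a)
  Step 14: b a a a a A A A A  =>  b a a a a a A A A   (applied A -> a)
  Step 15: b a a a a a A A A  =>  b a a a a a A A A A   (applied A -> A A)
  Step 16: b a a a a a A A A A  =>  b a a a a a a A A A   (applied A -> a)
  Step 17: b a a a a a a A A A  =>  b a a a a a a a A A   (applied A -> a)
  Step 18: b a a a a a a a A A  =>  b a a a a a a a A A A   (applied A -> A A)
  Step 19: b a a a a a a a A A A  =>  b a a a a a a a A A A A   (applied A -> A A)
  Step 20: b a a a a a a a A A A A  =>  b a a a a a a a a A A A   (applied A -> a)
  Step 21: b a a a a a a a a A A A  =>  b a a a a a a a a a A A   (applied A -> a)
  Step 22: b a a a a a a a a a A A  =>  b a a a a a a a a a a A   (applied A -> a)
  Step 23: b a a a a a a a a a a A  =>  b a a a a a a a a a a A A   (applied A -> A A)
  Step 24: b a a a a a a a a a a A A  =>  b a a a a a a a a a a A A A   (applied A -> A A)
  Step 25: b a a a a a a a a a a A A A  =>  b a a a a a a a a a a a A A   (applied A -> a)
  Step 26: b a a a a a a a a a a a A A  =>  b a a a a a a a a a a a A A A   (applied A -> A A)
  Step 27: b a a a a a a a a a a a A A A  =>  b a a a a a a a a a a a A A A A   (applied A -> A A)
  Step 28: b a a a a a a a a a a a A A A A  =>  b a a a a a a a a a a a a A A A   (applied A -> a)
  Step 29: b a a a a a a a a a a a a A A A  =>  b a a a a a a a a a a a a a A A   (applied A -> a)
  Step 30: b a a a a a a a a a a a a a A A  =>  b a a a a a a a a a a a a a a A   (applied A -> a)
  Step 31: b a a a a a a a a a a a a a a A  =>  b a a a a a a a a a a a a a a a   (applied A -> a)
Final yield: b a a a a a a a a a a a a a a a
Total rewrite steps: 31

31


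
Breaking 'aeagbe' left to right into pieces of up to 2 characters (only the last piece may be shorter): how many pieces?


'aeagbe' has 6 characters.
Chunking with max size 2:
  Chunk 1: 'ae' (positions 0-1)
  Chunk 2: 'ag' (positions 2-3)
  Chunk 3: 'be' (positions 4-5)
Total chunks: ceil(6 / 2) = 3

3


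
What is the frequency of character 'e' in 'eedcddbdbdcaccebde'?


Scanning 'eedcddbdbdcaccebde' for 'e':
  Position 0: 'e' -> MATCH (count: 1)
  Position 1: 'e' -> MATCH (count: 2)
  Position 14: 'e' -> MATCH (count: 3)
  Position 17: 'e' -> MATCH (count: 4)
Total occurrences of 'e': 4

4


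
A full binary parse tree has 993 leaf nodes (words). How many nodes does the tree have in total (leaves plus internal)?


Leaf nodes (terminals): 993
Internal nodes = n - 1 = 993 - 1 = 992
Total = leaves + internal = 993 + 992 = 1985

1985


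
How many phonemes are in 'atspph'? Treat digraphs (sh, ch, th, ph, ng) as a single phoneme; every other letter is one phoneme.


Parsing 'atspph' greedily, digraphs first:
  'a' -> vowel phoneme (phonemes so far: 1)
  't' -> consonant phoneme (phonemes so far: 2)
  's' -> consonant phoneme (phonemes so far: 3)
  'p' -> consonant phoneme (phonemes so far: 4)
  'ph' -> digraph (1 consonant phoneme) (phonemes so far: 5)
Total phonemes: 5

5


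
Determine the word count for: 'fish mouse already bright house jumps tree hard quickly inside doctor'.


Counting words by splitting on spaces:
  Word 1: 'fish'
  Word 2: 'mouse'
  Word 3: 'already'
  Word 4: 'bright'
  Word 5: 'house'
  Word 6: 'jumps'
  Word 7: 'tree'
  Word 8: 'hard'
  Word 9: 'quickly'
  Word 10: 'inside'
  Word 11: 'doctor'
Total words: 11

11


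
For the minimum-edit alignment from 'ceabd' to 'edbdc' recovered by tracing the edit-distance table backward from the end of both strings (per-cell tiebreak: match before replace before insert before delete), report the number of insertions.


Edit distance = 3. Backtracking from cell (5, 5) with preference match > replace > insert > delete,
then listing the resulting alignment 'ceabd' -> 'edbdc' left to right:
  Step 1: delete 'c'
  Step 2: keep 'e'
  Step 3: replace a->d
  Step 4: keep 'b'
  Step 5: keep 'd'
  Step 6: insert 'c' [insertion #1]
Total insertions: 1

1


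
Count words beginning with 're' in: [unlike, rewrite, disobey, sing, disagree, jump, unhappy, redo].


Checking each word for prefix 're':
  'unlike' -> no (count: 0)
  'rewrite' -> YES, starts with 're' (count: 1)
  'disobey' -> no (count: 1)
  'sing' -> no (count: 1)
  'disagree' -> no (count: 1)
  'jump' -> no (count: 1)
  'unhappy' -> no (count: 1)
  'redo' -> YES, starts with 're' (count: 2)
Total with prefix 're': 2

2


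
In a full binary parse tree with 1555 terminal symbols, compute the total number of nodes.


Leaf nodes (terminals): 1555
Internal nodes = n - 1 = 1555 - 1 = 1554
Total = leaves + internal = 1555 + 1554 = 3109

3109


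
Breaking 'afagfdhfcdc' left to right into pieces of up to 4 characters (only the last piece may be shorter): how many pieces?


'afagfdhfcdc' has 11 characters.
Chunking with max size 4:
  Chunk 1: 'afag' (positions 0-3)
  Chunk 2: 'fdhf' (positions 4-7)
  Chunk 3: 'cdc' (positions 8-10)
Total chunks: ceil(11 / 4) = 3

3


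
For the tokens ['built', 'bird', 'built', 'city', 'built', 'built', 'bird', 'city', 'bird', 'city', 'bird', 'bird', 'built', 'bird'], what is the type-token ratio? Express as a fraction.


Tokens: 14
Unique types: ('bird', 'built', 'city') = 3
TTR = 3/14
Already in lowest terms.

3/14


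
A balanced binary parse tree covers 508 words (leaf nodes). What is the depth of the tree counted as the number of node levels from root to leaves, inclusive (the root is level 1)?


In a balanced binary tree with n leaves the deepest leaf is ceil(log2(n)) edges below the root,
so counting node levels inclusive of root and leaves gives ceil(log2(n)) + 1 levels.
log2(508) = 8.9887
ceil(8.9887) = 9
levels = 9 + 1 = 10

10


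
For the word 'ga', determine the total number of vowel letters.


Scanning each character of 'ga':
  Position 1: 'g' -> consonant (running count: 0)
  Position 2: 'a' -> vowel (running count: 1)
Total vowels: 1

1


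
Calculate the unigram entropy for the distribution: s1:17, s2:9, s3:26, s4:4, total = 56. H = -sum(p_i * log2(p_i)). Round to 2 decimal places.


Computing entropy H = -sum(p_i * log2(p_i)):
  s1: p = 17/56 = 0.3036, -p*log2(p) = 0.5221
  s2: p = 9/56 = 0.1607, -p*log2(p) = 0.4239
  s3: p = 26/56 = 0.4643, -p*log2(p) = 0.5139
  s4: p = 4/56 = 0.0714, -p*log2(p) = 0.2720
H = sum of terms = 1.7319
Rounded to 2 decimals: 1.73

1.73


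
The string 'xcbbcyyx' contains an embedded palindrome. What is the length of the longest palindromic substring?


Scanning 'xcbbcyyx' for palindromic substrings.
Substring at positions 1-4: 'cbbc'.
Check: reverse('cbbc') = 'cbbc' -> palindrome confirmed.
Neighbouring characters ('x' / 'y') break symmetry, so it cannot extend further.
No longer palindromic substring exists; longest length = 4

4


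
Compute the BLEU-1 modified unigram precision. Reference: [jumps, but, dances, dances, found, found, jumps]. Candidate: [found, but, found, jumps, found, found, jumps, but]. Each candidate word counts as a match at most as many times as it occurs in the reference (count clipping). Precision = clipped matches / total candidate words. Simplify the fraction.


Reference word counts: {'but': 1, 'dances': 2, 'found': 2, 'jumps': 2}
Checking each candidate word (with clipping):
  'found' -> in reference (ref count 2, used 1/2) -> match (matches: 1)
  'but' -> in reference (ref count 1, used 1/1) -> match (matches: 2)
  'found' -> in reference (ref count 2, used 2/2) -> match (matches: 3)
  'jumps' -> in reference (ref count 2, used 1/2) -> match (matches: 4)
  'found' -> ref count 2 already used up (2/2) -> clipped, no match (matches: 4)
  'found' -> ref count 2 already used up (2/2) -> clipped, no match (matches: 4)
  'jumps' -> in reference (ref count 2, used 2/2) -> match (matches: 5)
  'but' -> ref count 1 already used up (1/1) -> clipped, no match (matches: 5)
Clipped matches: 5, Candidate length: 8
Precision = 5/8

5/8


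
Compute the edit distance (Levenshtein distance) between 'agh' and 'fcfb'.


Building DP table for s1='agh' (len 3) and s2='fcfb' (len 4):
       f  c  f  b
    0  1  2  3  4
  a 1  1  2  3  4
  g 2  2  2  3  4
  h 3  3  3  3  4
Edit distance = dp[3][4] = 4

4


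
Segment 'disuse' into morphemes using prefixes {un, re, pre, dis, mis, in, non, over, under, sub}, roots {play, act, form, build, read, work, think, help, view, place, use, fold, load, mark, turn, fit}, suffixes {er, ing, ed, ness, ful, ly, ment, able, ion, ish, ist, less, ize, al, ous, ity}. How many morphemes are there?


Segmenting 'disuse' against the inventory:
  'dis' -> prefix (morpheme 1)
  'use' -> root (morpheme 2)
Total morphemes: 2

2


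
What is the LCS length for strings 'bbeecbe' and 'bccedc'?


DP table for LCS of 'bbeecbe' and 'bccedc':
       b  c  c  e  d  c
    0  0  0  0  0  0  0
  b 0  1  1  1  1  1  1
  b 0  1  1  1  1  1  1
  e 0  1  1  1  2  2  2
  e 0  1  1  1  2  2  2
  c 0  1  2  2  2  2  3
  b 0  1  2  2  2  2  3
  e 0  1  2  2  3  3  3
LCS: 'bec'
LCS length = 3

3


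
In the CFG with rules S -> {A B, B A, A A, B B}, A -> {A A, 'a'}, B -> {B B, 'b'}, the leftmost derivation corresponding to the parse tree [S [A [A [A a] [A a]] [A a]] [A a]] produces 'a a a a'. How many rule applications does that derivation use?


Every bracketed nonterminal node [X ...] in the tree is produced by exactly one rule application.
Reading the tree off as a leftmost derivation:
  Step 1: S  =>  A A   (applied S -> A A)
  Step 2: A A  =>  A A A   (applied A -> A A)
  Step 3: A A A  =>  A A A A   (applied A -> A A)
  Step 4: A A A A  =>  a A A A   (applied A -> a)
  Step 5: a A A A  =>  a a A A   (applied A -> a)
  Step 6: a a A A  =>  a a a A   (applied A -> a)
  Step 7: a a a A  =>  a a a a   (applied A -> a)
Final yield: a a a a
Total rewrite steps: 7

7


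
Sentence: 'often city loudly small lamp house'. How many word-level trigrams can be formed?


Word trigrams from [6] words:
  Trigram 1: (often city loudly)
  Trigram 2: (city loudly small)
  Trigram 3: (loudly small lamp)
  Trigram 4: (small lamp house)
Total word trigrams: 6 - 2 = 4

4


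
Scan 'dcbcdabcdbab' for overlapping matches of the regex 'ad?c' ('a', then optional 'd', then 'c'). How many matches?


Pattern: ad?c means 'a', then optional 'd', then 'c'.
Scanning 'dcbcdabcdbab' position-by-position:
  Pos 0: window 'dcb' -> no
  Pos 1: window 'cbc' -> no
  Pos 2: window 'bcd' -> no
  Pos 3: window 'cda' -> no
  Pos 4: window 'dab' -> no
  Pos 5: window 'abc' -> no
  Pos 6: window 'bcd' -> no
  Pos 7: window 'cdb' -> no
  Pos 8: window 'dba' -> no
  Pos 9: window 'bab' -> no
  Pos 10: window 'ab' -> no
  Pos 11: window 'b' -> no
Total matches: 0

0


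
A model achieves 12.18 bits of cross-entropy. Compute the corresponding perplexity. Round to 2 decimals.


Perplexity formula: PP = 2^H
H = 12.18
PP = 2^12.18
Decompose: 2^12.18 = 2^12 * 2^0.18
2^12 = 4096, 2^0.18 ~ 1.1328839
PP ~ 4096 * 1.1328839 = 4640.2924544
Rounded to 2 decimals: 4640.29

4640.29


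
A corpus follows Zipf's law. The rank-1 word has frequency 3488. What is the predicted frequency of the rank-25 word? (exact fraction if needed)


Zipf's law: freq(rank) = f1 / rank
f1 = 3488, rank = 25
freq = 3488 / 25
GCD(3488, 25) = 1
Simplified: 3488/25

3488/25


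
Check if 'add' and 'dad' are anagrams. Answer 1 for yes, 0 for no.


Sort characters of 'add': 'add'
Sort characters of 'dad': 'add'
Sorted forms match -> they ARE anagrams
Result: 1

1


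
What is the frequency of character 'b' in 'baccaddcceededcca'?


Scanning 'baccaddcceededcca' for 'b':
  Position 0: 'b' -> MATCH (count: 1)
Total occurrences of 'b': 1

1


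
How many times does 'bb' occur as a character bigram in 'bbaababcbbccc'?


Scanning 'bbaababcbbccc' for bigram 'bb':
  Position 0: 'bb' -> MATCH
  Position 1: 'ba' -> no
  Position 2: 'aa' -> no
  Position 3: 'ab' -> no
  Position 4: 'ba' -> no
  Position 5: 'ab' -> no
  Position 6: 'bc' -> no
  Position 7: 'cb' -> no
  Position 8: 'bb' -> MATCH
  Position 9: 'bc' -> no
  Position 10: 'cc' -> no
  Position 11: 'cc' -> no
Total matches: 2

2


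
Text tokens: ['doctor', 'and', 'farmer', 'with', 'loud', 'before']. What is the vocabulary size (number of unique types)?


Listing all tokens and tracking unique types:
  Token 1: 'doctor' -> NEW (unique so far: 1)
  Token 2: 'and' -> NEW (unique so far: 2)
  Token 3: 'farmer' -> NEW (unique so far: 3)
  Token 4: 'with' -> NEW (unique so far: 4)
  Token 5: 'loud' -> NEW (unique so far: 5)
  Token 6: 'before' -> NEW (unique so far: 6)
Unique types: ('and', 'before', 'doctor', 'farmer', 'loud', 'with')
Vocabulary size: 6

6


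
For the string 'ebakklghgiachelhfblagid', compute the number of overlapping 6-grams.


String 'ebakklghgiachelhfblagid' has length L = 23.
Number of overlapping n-grams = L - n + 1
Substituting: 23 - 6 + 1 = 18

18


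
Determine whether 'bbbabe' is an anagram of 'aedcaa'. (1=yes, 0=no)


Sort characters of 'bbbabe': 'abbbbe'
Sort characters of 'aedcaa': 'aaacde'
Sorted forms differ -> they are NOT anagrams
Result: 0

0


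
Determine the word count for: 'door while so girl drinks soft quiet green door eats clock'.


Counting words by splitting on spaces:
  Word 1: 'door'
  Word 2: 'while'
  Word 3: 'so'
  Word 4: 'girl'
  Word 5: 'drinks'
  Word 6: 'soft'
  Word 7: 'quiet'
  Word 8: 'green'
  Word 9: 'door'
  Word 10: 'eats'
  Word 11: 'clock'
Total words: 11

11


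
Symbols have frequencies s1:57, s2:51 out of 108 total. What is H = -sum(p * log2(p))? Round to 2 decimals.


Computing entropy H = -sum(p_i * log2(p_i)):
  s1: p = 57/108 = 0.5278, -p*log2(p) = 0.4866
  s2: p = 51/108 = 0.4722, -p*log2(p) = 0.5112
H = sum of terms = 0.9978
Rounded to 2 decimals: 1.00

1.00


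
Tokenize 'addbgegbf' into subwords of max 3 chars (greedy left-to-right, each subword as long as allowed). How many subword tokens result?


'addbgegbf' has 9 characters.
Chunking with max size 3:
  Chunk 1: 'add' (positions 0-2)
  Chunk 2: 'bge' (positions 3-5)
  Chunk 3: 'gbf' (positions 6-8)
Total chunks: ceil(9 / 3) = 3

3


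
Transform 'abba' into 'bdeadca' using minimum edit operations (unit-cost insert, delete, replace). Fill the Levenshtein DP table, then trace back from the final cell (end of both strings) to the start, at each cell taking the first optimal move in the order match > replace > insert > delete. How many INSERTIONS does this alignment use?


Edit distance = 5. Backtracking from cell (4, 7) with preference match > replace > insert > delete,
then listing the resulting alignment 'abba' -> 'bdeadca' left to right:
  Step 1: insert 'b' [insertion #1]
  Step 2: insert 'd' [insertion #2]
  Step 3: insert 'e' [insertion #3]
  Step 4: keep 'a'
  Step 5: replace b->d
  Step 6: replace b->c
  Step 7: keep 'a'
Total insertions: 3

3


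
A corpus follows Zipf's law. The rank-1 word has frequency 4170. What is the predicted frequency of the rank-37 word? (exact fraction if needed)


Zipf's law: freq(rank) = f1 / rank
f1 = 4170, rank = 37
freq = 4170 / 37
GCD(4170, 37) = 1
Simplified: 4170/37

4170/37


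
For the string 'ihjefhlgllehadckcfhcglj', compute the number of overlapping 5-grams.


String 'ihjefhlgllehadckcfhcglj' has length L = 23.
Number of overlapping n-grams = L - n + 1
Substituting: 23 - 5 + 1 = 19

19


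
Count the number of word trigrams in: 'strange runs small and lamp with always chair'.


Word trigrams from [8] words:
  Trigram 1: (strange runs small)
  Trigram 2: (runs small and)
  Trigram 3: (small and lamp)
  Trigram 4: (and lamp with)
  Trigram 5: (lamp with always)
  Trigram 6: (with always chair)
Total word trigrams: 8 - 2 = 6

6


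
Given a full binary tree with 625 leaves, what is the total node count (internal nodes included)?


Leaf nodes (terminals): 625
Internal nodes = n - 1 = 625 - 1 = 624
Total = leaves + internal = 625 + 624 = 1249

1249
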